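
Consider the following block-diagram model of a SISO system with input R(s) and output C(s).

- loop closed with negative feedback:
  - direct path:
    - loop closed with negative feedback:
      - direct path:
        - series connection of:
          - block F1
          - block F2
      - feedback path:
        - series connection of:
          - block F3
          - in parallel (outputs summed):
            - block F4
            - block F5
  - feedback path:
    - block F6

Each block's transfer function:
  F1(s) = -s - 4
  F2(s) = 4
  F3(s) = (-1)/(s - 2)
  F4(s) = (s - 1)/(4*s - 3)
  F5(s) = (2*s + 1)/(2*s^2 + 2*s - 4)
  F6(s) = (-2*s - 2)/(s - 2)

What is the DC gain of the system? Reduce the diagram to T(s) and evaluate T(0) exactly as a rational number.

[1] reduce the series chain F1, F2 -> -4*s - 16
[2] sum the parallel branches F4, F5 -> (2*s^3 + 8*s^2 - 8*s + 1)/(8*s^3 + 2*s^2 - 22*s + 12)
[3] multiply F3, (F4+F5) (series) -> (-2*s^3 - 8*s^2 + 8*s - 1)/(8*s^4 - 14*s^3 - 26*s^2 + 56*s - 24)
[4] collapse the loop ((F1*F2) forward, (F3*(F4+F5)) return) -> (-16*s^5 - 36*s^4 + 164*s^3 + 96*s^2 - 400*s + 192)/(8*s^4 + 25*s^3 + 35*s^2 - 34*s - 4)
[5] feedback reduction of [(F1*F2)/(1+(F1*F2)*(F3*(F4+F5)))], F6 -> (-16*s^5 - 36*s^4 + 164*s^3 + 96*s^2 - 400*s + 192)/(32*s^5 + 176*s^4 + 105*s^3 - 325*s^2 - 146*s + 188)
Step 5 gives the overall T(s). Then T(0) = 192/188 = 48/47.

Hence the answer: 48/47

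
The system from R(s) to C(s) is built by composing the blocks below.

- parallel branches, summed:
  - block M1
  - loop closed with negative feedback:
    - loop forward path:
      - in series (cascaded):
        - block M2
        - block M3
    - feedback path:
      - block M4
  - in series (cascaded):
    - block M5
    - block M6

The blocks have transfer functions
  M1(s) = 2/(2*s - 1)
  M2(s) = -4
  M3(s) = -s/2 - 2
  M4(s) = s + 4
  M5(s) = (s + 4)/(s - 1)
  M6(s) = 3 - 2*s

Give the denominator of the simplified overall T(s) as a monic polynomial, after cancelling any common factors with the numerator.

First reduce the diagram to T(s).

1. cascade M2, M3 = 2*s + 8
2. close the feedback loop around (M2*M3), M4 = (2*s + 8)/(2*s^2 + 16*s + 33)
3. cascade M5, M6 = (-2*s^2 - 5*s + 12)/(s - 1)
4. reduce the parallel group M1, [(M2*M3)/(1+(M2*M3)*M4)], (M5*M6) = (-8*s^5 - 80*s^4 - 194*s^3 + 214*s^2 + 777*s - 454)/(4*s^4 + 26*s^3 + 20*s^2 - 83*s + 33)
The result of step 4 is T(s) in lowest terms. Its denominator has leading coefficient 4; dividing the denominator through by 4 makes it monic.

Answer: s^4 + 13*s^3/2 + 5*s^2 - 83*s/4 + 33/4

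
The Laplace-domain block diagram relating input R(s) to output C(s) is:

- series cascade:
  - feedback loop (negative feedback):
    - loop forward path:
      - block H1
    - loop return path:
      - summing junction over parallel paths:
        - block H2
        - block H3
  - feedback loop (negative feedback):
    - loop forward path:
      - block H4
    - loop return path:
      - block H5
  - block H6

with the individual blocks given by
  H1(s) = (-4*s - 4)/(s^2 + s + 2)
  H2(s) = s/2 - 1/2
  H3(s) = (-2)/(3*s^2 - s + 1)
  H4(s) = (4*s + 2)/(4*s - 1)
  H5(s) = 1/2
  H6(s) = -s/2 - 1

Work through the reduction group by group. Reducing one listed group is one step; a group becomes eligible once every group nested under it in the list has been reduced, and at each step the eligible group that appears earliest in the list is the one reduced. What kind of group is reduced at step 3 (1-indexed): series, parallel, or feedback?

[1] combine H2, H3 in parallel
[2] collapse the loop (H1 forward, (H2+H3) return)
[3] reduce the feedback loop with forward H4 and return H5
[4] cascade [H1/(1+H1*(H2+H3))], [H4/(1+H4*H5)], H6
So the answer for step 3 is feedback.

Answer: feedback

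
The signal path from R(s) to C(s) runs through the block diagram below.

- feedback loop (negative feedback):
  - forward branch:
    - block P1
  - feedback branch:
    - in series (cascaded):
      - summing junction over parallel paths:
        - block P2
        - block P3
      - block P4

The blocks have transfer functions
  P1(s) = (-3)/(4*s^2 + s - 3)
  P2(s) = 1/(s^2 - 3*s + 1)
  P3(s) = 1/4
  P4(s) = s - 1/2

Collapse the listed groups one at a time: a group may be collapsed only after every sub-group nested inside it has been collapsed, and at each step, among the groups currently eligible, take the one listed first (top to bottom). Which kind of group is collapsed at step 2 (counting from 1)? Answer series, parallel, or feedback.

Step 1: reduce the parallel group P2, P3
Step 2: cascade (P2+P3), P4
Step 3: feedback reduction of P1, ((P2+P3)*P4)
Step 2: series.

Final answer: series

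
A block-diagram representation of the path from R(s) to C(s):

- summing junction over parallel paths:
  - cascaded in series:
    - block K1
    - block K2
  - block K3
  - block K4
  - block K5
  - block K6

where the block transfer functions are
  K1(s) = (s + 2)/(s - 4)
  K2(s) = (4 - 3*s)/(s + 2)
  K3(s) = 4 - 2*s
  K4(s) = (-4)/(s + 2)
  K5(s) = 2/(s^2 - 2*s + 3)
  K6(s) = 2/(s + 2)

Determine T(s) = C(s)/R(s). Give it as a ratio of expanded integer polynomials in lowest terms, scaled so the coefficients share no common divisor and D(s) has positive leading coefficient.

Step 1: combine K1, K2 in series; result (4 - 3*s)/(s - 4)
Step 2: reduce the parallel group (K1*K2), K3, K4, K5, K6 - this is the overall T(s), already in the required normalized form

Hence the answer: (-2*s^5 + 9*s^4 - 12*s^3 - 7*s^2 + 40*s - 64)/(s^4 - 4*s^3 - s^2 + 10*s - 24)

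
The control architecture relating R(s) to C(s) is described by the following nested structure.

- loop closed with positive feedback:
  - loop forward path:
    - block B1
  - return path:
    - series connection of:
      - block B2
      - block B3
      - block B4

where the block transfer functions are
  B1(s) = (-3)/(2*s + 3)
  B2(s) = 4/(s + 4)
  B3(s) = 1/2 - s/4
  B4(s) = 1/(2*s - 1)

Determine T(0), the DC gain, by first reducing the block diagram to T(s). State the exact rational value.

(1) reduce the series chain B2, B3, B4 = (2 - s)/(2*s^2 + 7*s - 4)
(2) collapse the loop (B1 forward, (B2*B3*B4) return) = (-6*s^2 - 21*s + 12)/(4*s^3 + 20*s^2 + 10*s - 6)
Evaluating the step-2 result (the overall T(s)) at s = 0 gives T(0) = 12/(-6) = -2.

Therefore the answer is -2.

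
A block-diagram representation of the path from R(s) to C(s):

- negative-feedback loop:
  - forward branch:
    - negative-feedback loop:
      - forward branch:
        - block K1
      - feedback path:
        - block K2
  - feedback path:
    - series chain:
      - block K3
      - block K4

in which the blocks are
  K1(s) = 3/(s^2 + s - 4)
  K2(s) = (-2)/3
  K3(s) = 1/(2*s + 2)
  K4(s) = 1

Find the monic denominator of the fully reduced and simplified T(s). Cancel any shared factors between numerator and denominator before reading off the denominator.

Step 1. reduce the feedback loop with forward K1 and return K2; result 3/(s^2 + s - 6)
Step 2. combine K3, K4 in series; result 1/(2*s + 2)
Step 3. collapse the loop ([K1/(1+K1*K2)] forward, (K3*K4) return); result (6*s + 6)/(2*s^3 + 4*s^2 - 10*s - 9)
T(s) is the step-3 result (common factors already cancelled). Leading coefficient of the denominator: 2. Divide through by 2 for the monic polynomial.

Hence the answer: s^3 + 2*s^2 - 5*s - 9/2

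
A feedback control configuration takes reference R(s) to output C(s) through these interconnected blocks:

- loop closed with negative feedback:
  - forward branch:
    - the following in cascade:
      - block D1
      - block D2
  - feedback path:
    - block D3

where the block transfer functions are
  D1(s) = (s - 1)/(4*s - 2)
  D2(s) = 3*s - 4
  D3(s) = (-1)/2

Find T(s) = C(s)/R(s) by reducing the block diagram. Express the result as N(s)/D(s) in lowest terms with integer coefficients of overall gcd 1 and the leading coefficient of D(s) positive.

(1) series reduction of D1, D2; result (3*s^2 - 7*s + 4)/(4*s - 2)
(2) close the feedback loop around (D1*D2), D3, which is the overall transfer function T(s) = C(s)/R(s) in lowest terms

Answer: (-6*s^2 + 14*s - 8)/(3*s^2 - 15*s + 8)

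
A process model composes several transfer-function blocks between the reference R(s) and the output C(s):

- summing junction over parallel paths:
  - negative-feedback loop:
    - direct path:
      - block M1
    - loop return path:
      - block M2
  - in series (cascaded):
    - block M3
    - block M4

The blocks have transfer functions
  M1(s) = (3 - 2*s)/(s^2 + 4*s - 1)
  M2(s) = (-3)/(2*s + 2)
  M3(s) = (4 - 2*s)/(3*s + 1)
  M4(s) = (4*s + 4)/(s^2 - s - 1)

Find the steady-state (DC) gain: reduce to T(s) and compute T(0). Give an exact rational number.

[1] collapse the loop (M1 forward, M2 return); result (-4*s^2 + 2*s + 6)/(2*s^3 + 10*s^2 + 12*s - 11)
[2] reduce the series chain M3, M4; result (-8*s^2 + 8*s + 16)/(3*s^3 - 2*s^2 - 4*s - 1)
[3] combine [M1/(1+M1*M2)], (M3*M4) in parallel; result (-28*s^5 - 50*s^4 + 46*s^3 + 328*s^2 + 78*s - 182)/(6*s^6 + 26*s^5 + 8*s^4 - 99*s^3 - 36*s^2 + 32*s + 11)
Evaluating the step-3 result (the overall T(s)) at s = 0 gives T(0) = -182/11.

Final answer: -182/11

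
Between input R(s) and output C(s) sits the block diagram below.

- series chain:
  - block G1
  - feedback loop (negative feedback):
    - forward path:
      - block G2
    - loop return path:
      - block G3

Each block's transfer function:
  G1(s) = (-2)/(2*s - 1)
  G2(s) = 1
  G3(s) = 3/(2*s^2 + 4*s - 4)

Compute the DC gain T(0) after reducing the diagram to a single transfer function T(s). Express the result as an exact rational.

Step 1 - reduce the feedback loop with forward G2 and return G3 gives (2*s^2 + 4*s - 4)/(2*s^2 + 4*s - 1)
Step 2 - reduce the series chain G1, [G2/(1+G2*G3)] gives (-4*s^2 - 8*s + 8)/(4*s^3 + 6*s^2 - 6*s + 1)
The step-2 result is T(s). Setting s = 0: T(0) = 8/1 = 8.

Final answer: 8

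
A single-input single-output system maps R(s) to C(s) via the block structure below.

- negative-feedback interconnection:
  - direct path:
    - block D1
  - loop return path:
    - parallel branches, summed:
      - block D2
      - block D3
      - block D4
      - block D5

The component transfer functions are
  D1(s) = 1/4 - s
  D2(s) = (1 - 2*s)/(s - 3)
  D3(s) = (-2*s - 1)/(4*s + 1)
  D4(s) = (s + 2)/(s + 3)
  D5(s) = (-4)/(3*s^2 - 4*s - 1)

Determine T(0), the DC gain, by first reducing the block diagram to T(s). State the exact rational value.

Reducing step by step:

Step 1 - parallel reduction of D2, D3, D4, D5 = (-18*s^5 - 54*s^4 + 94*s^3 + 40*s^2 + 120*s + 30)/(12*s^5 - 13*s^4 - 116*s^3 + 116*s^2 + 72*s + 9)
Step 2 - collapse the loop (D1 forward, (D2+D3+D4+D5) return) = (-48*s^6 + 64*s^5 + 451*s^4 - 580*s^3 - 172*s^2 + 36*s + 9)/(72*s^6 + 246*s^5 - 482*s^4 - 530*s^3 + 24*s^2 + 288*s + 66)
That last expression is T(s); at s = 0 only the constant terms survive, so T(0) = 9/66 = 3/22.

Answer: 3/22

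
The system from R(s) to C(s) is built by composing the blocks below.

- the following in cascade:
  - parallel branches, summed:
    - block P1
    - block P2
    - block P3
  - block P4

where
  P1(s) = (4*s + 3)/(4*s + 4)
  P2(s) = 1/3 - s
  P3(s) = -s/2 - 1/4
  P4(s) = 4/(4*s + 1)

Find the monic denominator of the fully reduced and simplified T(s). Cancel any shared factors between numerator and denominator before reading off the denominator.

The answer is s^2 + 5*s/4 + 1/4.

Reasoning:
Step 1 - reduce the parallel group P1, P2, P3, giving (-18*s^2 - 5*s + 10)/(12*s + 12)
Step 2 - multiply (P1+P2+P3), P4 (series), giving (-18*s^2 - 5*s + 10)/(12*s^2 + 15*s + 3)
Step 2 gives the fully reduced T(s), with no common factor left to cancel. The denominator's leading coefficient is 12, so divide each of its coefficients by 12 to get the monic form.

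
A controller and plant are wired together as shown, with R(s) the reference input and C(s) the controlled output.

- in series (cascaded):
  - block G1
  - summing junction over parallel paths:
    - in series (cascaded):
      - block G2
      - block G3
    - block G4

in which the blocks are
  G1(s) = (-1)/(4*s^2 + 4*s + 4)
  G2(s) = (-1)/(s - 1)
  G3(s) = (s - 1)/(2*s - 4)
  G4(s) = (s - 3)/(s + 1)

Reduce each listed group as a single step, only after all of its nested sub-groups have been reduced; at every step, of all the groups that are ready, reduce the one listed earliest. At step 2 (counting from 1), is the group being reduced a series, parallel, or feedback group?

Answer: parallel

Working:
[1] combine G2, G3 in series
[2] add (G2*G3), G4 (parallel)
[3] combine G1, ((G2*G3)+G4) in series
At step 2 the group reduced is parallel.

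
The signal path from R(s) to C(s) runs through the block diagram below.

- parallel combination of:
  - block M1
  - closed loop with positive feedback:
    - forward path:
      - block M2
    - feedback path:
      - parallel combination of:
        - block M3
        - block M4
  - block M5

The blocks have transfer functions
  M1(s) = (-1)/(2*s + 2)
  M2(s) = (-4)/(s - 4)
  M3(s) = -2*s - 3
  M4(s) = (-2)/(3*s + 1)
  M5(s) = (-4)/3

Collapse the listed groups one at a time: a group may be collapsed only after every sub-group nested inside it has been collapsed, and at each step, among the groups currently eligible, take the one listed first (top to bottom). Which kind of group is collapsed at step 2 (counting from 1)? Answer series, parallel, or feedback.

(1) reduce the parallel group M3, M4
(2) apply the feedback formula to M2, (M3+M4)
(3) combine M1, [M2/(1-M2*(M3+M4))], M5 in parallel
The group at step 2 is a feedback group.

Final answer: feedback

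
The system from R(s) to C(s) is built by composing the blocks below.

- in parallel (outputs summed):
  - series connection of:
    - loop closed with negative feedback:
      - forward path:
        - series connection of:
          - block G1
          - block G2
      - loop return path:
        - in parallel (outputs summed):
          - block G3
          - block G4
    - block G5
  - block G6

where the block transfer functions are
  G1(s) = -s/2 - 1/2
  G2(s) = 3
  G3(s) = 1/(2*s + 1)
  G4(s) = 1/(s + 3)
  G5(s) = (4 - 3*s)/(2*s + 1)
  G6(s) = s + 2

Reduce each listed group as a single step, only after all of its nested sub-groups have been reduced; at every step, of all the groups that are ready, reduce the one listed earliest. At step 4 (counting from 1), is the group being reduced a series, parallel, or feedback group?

1. multiply G1, G2 (series)
2. add G3, G4 (parallel)
3. feedback reduction of (G1*G2), (G3+G4)
4. cascade [(G1*G2)/(1+(G1*G2)*(G3+G4))], G5
5. add ([(G1*G2)/(1+(G1*G2)*(G3+G4))]*G5), G6 (parallel)
So the answer for step 4 is series.

Hence the answer: series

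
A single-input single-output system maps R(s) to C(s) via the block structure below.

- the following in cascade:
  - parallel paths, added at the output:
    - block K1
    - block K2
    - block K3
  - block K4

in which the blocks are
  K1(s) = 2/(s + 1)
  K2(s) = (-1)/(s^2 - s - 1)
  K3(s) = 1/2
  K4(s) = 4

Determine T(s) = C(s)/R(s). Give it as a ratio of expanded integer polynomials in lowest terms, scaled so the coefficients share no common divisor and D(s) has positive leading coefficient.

Step 1 - parallel reduction of K1, K2, K3, giving (s^3 + 4*s^2 - 8*s - 7)/(2*s^3 - 4*s - 2)
Step 2 - reduce the series chain (K1+K2+K3), K4 - this is the overall T(s), already in the required normalized form

Therefore the answer is (2*s^3 + 8*s^2 - 16*s - 14)/(s^3 - 2*s - 1).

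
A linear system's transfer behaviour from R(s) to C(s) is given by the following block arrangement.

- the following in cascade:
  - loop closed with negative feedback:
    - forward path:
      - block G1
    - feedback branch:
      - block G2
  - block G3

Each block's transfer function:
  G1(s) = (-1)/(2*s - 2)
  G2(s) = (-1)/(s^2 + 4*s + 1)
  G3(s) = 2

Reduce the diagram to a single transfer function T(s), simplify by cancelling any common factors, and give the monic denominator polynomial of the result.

Reducing step by step:

Step 1 - collapse the loop (G1 forward, G2 return), giving (-s^2 - 4*s - 1)/(2*s^3 + 6*s^2 - 6*s - 1)
Step 2 - cascade [G1/(1+G1*G2)], G3, giving (-2*s^2 - 8*s - 2)/(2*s^3 + 6*s^2 - 6*s - 1)
Step 2 gives the fully reduced T(s), with no common factor left to cancel. The denominator's leading coefficient is 2, so divide each of its coefficients by 2 to get the monic form.

Answer: s^3 + 3*s^2 - 3*s - 1/2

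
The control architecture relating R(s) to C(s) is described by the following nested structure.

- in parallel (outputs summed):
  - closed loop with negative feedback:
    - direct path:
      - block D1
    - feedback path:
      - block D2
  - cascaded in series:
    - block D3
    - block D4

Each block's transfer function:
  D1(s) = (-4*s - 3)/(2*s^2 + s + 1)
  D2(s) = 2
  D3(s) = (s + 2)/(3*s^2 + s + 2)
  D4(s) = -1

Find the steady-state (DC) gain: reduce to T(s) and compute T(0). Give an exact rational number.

Step 1. reduce the feedback loop with forward D1 and return D2 -> (-4*s - 3)/(2*s^2 - 7*s - 5)
Step 2. series reduction of D3, D4 -> (-s - 2)/(3*s^2 + s + 2)
Step 3. sum the parallel branches [D1/(1+D1*D2)], (D3*D4) -> (-14*s^3 - 10*s^2 + 8*s + 4)/(6*s^4 - 19*s^3 - 18*s^2 - 19*s - 10)
That last expression is T(s); at s = 0 only the constant terms survive, so T(0) = 4/(-10) = -2/5.

Hence the answer: -2/5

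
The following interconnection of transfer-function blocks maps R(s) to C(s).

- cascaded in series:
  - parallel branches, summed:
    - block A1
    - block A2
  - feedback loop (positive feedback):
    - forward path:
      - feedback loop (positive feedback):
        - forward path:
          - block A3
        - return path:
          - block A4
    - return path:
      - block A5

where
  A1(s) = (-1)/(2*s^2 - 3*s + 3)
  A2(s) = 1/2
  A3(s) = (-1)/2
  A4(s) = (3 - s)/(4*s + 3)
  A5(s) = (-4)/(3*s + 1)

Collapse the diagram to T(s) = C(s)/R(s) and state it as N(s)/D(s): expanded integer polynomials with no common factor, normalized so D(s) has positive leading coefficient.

Step 1. add A1, A2 (parallel): (2*s^2 - 3*s + 1)/(4*s^2 - 6*s + 6)
Step 2. collapse the loop (A3 forward, A4 return): (-4*s - 3)/(7*s + 9)
Step 3. feedback reduction of [A3/(1-A3*A4)], A5: (-12*s^2 - 13*s - 3)/(21*s^2 + 18*s - 3)
Step 4. combine (A1+A2), [[A3/(1-A3*A4)]/(1-[A3/(1-A3*A4)]*A5)] in series, giving the overall T(s)

Hence the answer: (-24*s^4 + 10*s^3 + 21*s^2 - 4*s - 3)/(84*s^4 - 54*s^3 + 6*s^2 + 126*s - 18)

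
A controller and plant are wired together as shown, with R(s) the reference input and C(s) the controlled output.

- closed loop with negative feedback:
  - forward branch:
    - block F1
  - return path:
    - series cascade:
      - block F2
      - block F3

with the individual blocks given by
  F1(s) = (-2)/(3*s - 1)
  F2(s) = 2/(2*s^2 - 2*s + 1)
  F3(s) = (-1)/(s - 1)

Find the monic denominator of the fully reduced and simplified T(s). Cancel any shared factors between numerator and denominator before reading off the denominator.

Step 1 - combine F2, F3 in series -> (-2)/(2*s^3 - 4*s^2 + 3*s - 1)
Step 2 - close the feedback loop around F1, (F2*F3) -> (-4*s^3 + 8*s^2 - 6*s + 2)/(6*s^4 - 14*s^3 + 13*s^2 - 6*s + 5)
That last expression is T(s), already simplified. Scaling its denominator by 1/6 (the reciprocal of the leading coefficient) yields the monic denominator.

Hence the answer: s^4 - 7*s^3/3 + 13*s^2/6 - s + 5/6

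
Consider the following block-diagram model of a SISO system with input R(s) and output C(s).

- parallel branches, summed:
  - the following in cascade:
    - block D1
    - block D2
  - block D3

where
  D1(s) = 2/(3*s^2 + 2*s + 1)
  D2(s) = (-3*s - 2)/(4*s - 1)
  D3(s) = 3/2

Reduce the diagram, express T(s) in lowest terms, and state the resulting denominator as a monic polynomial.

Step 1: multiply D1, D2 (series); result (-6*s - 4)/(12*s^3 + 5*s^2 + 2*s - 1)
Step 2: reduce the parallel group (D1*D2), D3; result (36*s^3 + 15*s^2 - 6*s - 11)/(24*s^3 + 10*s^2 + 4*s - 2)
T(s) is the step-2 result (common factors already cancelled). Leading coefficient of the denominator: 24. Divide through by 24 for the monic polynomial.

Therefore the answer is s^3 + 5*s^2/12 + s/6 - 1/12.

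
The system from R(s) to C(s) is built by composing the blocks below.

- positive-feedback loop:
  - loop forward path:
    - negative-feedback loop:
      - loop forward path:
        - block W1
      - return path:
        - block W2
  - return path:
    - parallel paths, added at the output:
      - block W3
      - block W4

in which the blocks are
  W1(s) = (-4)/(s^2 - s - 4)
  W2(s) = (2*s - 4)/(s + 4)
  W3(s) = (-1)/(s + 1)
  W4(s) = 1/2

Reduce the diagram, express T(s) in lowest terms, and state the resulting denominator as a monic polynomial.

First reduce the diagram to T(s).

(1) feedback reduction of W1, W2 = (-4*s - 16)/(s^3 + 3*s^2 - 16*s)
(2) combine W3, W4 in parallel = (s - 1)/(2*s + 2)
(3) apply the feedback formula to [W1/(1+W1*W2)], (W3+W4) = (-4*s^2 - 20*s - 16)/(s^4 + 4*s^3 - 11*s^2 - 10*s - 8)
The result of step 3 is T(s) in lowest terms. Its denominator already has leading coefficient 1, so it is monic as it stands.

Answer: s^4 + 4*s^3 - 11*s^2 - 10*s - 8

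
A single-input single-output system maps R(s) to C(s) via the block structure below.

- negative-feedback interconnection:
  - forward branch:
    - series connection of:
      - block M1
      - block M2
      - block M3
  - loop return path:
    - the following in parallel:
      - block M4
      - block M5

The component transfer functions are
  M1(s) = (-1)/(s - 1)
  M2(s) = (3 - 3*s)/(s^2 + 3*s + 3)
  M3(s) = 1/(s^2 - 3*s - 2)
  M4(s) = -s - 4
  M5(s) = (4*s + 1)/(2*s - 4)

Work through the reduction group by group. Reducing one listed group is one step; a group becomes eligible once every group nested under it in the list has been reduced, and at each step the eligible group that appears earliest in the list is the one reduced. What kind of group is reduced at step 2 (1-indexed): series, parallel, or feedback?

The answer is parallel.

Reasoning:
Step 1 - series reduction of M1, M2, M3
Step 2 - combine M4, M5 in parallel
Step 3 - close the feedback loop around (M1*M2*M3), (M4+M5)
At step 2 the group reduced is parallel.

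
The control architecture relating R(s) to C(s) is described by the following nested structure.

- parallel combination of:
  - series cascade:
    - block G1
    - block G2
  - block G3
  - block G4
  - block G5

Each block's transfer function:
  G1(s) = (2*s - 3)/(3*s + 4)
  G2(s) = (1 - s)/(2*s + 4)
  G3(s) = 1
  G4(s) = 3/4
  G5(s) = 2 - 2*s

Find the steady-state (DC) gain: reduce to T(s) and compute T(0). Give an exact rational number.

Step 1: combine G1, G2 in series: (-2*s^2 + 5*s - 3)/(6*s^2 + 20*s + 16)
Step 2: parallel reduction of (G1*G2), G3, G4, G5: (-24*s^3 - 39*s^2 + 96*s + 114)/(12*s^2 + 40*s + 32)
The step-2 result is T(s). Setting s = 0: T(0) = 114/32 = 57/16.

Final answer: 57/16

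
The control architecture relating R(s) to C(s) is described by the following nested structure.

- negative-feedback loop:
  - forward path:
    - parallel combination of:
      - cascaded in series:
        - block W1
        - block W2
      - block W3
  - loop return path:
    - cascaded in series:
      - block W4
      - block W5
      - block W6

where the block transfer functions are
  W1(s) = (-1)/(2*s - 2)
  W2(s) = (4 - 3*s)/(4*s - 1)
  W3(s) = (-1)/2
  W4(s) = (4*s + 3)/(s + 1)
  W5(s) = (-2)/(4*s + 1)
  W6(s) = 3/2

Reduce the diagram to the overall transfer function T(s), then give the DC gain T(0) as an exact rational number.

[1] cascade W1, W2 gives (3*s - 4)/(8*s^2 - 10*s + 2)
[2] reduce the parallel group (W1*W2), W3 gives (-4*s^2 + 8*s - 5)/(8*s^2 - 10*s + 2)
[3] multiply W4, W5, W6 (series) gives (-12*s - 9)/(4*s^2 + 5*s + 1)
[4] collapse the loop (((W1*W2)+W3) forward, (W4*W5*W6) return) gives (-16*s^4 + 12*s^3 + 16*s^2 - 17*s - 5)/(32*s^4 + 48*s^3 - 94*s^2 - 12*s + 47)
The step-4 result is T(s). Setting s = 0: T(0) = -5/47.

Hence the answer: -5/47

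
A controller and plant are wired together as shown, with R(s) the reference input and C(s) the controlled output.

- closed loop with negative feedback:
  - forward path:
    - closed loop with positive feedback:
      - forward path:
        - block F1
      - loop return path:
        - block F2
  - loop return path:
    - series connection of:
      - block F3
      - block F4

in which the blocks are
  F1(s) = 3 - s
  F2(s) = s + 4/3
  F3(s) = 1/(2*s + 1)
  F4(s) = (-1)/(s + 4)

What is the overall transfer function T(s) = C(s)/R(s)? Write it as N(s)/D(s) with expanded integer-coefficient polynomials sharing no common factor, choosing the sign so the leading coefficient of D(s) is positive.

Step 1 - close the feedback loop around F1, F2; result (9 - 3*s)/(3*s^2 - 5*s - 9)
Step 2 - cascade F3, F4; result (-1)/(2*s^2 + 9*s + 4)
Step 3 - apply the feedback formula to [F1/(1-F1*F2)], (F3*F4), which is the overall transfer function T(s) = C(s)/R(s) in lowest terms

Answer: (-6*s^3 - 9*s^2 + 69*s + 36)/(6*s^4 + 17*s^3 - 51*s^2 - 98*s - 45)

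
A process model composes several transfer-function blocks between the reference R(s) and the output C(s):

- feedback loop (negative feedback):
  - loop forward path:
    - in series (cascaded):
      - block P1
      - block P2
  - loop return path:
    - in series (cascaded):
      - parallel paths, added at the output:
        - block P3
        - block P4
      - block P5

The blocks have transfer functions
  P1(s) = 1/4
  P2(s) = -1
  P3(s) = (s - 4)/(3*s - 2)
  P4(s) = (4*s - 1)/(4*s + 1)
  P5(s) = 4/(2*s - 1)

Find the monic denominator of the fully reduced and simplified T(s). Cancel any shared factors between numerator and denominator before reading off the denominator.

1. multiply P1, P2 (series); result (-1)/4
2. parallel reduction of P3, P4; result (16*s^2 - 26*s - 2)/(12*s^2 - 5*s - 2)
3. reduce the series chain (P3+P4), P5; result (64*s^2 - 104*s - 8)/(24*s^3 - 22*s^2 + s + 2)
4. reduce the feedback loop with forward (P1*P2) and return ((P3+P4)*P5); result (-24*s^3 + 22*s^2 - s - 2)/(96*s^3 - 152*s^2 + 108*s + 16)
The result of step 4 is T(s) in lowest terms. Its denominator has leading coefficient 96; dividing the denominator through by 96 makes it monic.

Hence the answer: s^3 - 19*s^2/12 + 9*s/8 + 1/6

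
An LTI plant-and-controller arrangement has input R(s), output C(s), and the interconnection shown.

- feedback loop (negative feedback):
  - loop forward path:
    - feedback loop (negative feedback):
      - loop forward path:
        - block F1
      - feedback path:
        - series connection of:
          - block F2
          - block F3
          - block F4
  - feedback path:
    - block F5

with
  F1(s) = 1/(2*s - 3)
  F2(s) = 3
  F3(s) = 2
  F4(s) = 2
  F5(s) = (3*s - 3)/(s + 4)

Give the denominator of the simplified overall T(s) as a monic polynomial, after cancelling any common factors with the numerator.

Step 1. reduce the series chain F2, F3, F4 -> 12
Step 2. close the feedback loop around F1, (F2*F3*F4) -> 1/(2*s + 9)
Step 3. close the feedback loop around [F1/(1+F1*(F2*F3*F4))], F5 -> (s + 4)/(2*s^2 + 20*s + 33)
The result of step 3 is T(s) in lowest terms. Its denominator has leading coefficient 2; dividing the denominator through by 2 makes it monic.

Answer: s^2 + 10*s + 33/2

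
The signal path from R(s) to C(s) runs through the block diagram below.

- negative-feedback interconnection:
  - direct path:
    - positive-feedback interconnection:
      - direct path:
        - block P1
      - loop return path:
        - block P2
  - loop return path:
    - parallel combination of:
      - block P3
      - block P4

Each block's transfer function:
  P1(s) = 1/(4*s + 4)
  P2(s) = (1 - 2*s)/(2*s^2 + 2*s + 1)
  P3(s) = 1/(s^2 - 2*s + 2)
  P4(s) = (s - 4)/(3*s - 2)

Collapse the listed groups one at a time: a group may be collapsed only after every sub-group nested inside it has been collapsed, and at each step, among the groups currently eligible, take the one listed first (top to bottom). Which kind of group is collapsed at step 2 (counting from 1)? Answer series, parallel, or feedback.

The answer is parallel.

Reasoning:
Step 1. reduce the feedback loop with forward P1 and return P2
Step 2. parallel reduction of P3, P4
Step 3. close the feedback loop around [P1/(1-P1*P2)], (P3+P4)
Step 2 collapses a parallel group.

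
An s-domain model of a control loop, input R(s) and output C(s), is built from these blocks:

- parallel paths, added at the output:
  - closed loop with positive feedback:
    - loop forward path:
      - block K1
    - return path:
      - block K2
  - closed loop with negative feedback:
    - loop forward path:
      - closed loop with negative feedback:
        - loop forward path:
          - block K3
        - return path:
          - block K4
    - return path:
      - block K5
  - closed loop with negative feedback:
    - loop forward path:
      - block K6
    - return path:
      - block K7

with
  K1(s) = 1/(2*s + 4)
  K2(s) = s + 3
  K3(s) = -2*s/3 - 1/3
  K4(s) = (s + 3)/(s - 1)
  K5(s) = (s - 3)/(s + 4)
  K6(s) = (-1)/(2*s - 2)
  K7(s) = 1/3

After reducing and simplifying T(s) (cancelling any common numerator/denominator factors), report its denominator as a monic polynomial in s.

The answer is s^5 + 13*s^4/12 + 37*s^3/8 + 103*s^2/24 - 65*s/8 - 63/8.

Reasoning:
Step 1 - collapse the loop (K1 forward, K2 return) gives 1/(s + 1)
Step 2 - feedback reduction of K3, K4 gives (2*s^2 - s - 1)/(2*s^2 + 4*s + 6)
Step 3 - apply the feedback formula to [K3/(1+K3*K4)], K5 gives (2*s^3 + 7*s^2 - 5*s - 4)/(4*s^3 + 5*s^2 + 24*s + 27)
Step 4 - reduce the feedback loop with forward K6 and return K7 gives (-3)/(6*s - 7)
Step 5 - combine [K1/(1-K1*K2)], [[K3/(1+K3*K4)]/(1+[K3/(1+K3*K4)]*K5)], [K6/(1+K6*K7)] in parallel gives (12*s^5 + 52*s^4 - 76*s^3 - 46*s^2 - 120*s - 242)/(24*s^5 + 26*s^4 + 111*s^3 + 103*s^2 - 195*s - 189)
Step 5 gives the fully reduced T(s), with no common factor left to cancel. The denominator's leading coefficient is 24, so divide each of its coefficients by 24 to get the monic form.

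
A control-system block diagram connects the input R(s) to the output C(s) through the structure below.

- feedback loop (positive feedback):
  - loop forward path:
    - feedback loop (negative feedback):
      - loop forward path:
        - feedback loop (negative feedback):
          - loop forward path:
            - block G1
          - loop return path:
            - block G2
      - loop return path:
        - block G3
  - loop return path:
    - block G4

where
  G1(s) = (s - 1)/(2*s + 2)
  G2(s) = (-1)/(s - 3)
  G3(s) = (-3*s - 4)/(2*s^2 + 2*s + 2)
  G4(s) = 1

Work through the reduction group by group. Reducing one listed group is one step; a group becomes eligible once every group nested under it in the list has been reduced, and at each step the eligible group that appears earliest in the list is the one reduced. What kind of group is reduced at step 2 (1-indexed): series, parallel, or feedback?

The answer is feedback.

Reasoning:
[1] apply the feedback formula to G1, G2
[2] feedback reduction of [G1/(1+G1*G2)], G3
[3] apply the feedback formula to [[G1/(1+G1*G2)]/(1+[G1/(1+G1*G2)]*G3)], G4
At step 2 the group reduced is feedback.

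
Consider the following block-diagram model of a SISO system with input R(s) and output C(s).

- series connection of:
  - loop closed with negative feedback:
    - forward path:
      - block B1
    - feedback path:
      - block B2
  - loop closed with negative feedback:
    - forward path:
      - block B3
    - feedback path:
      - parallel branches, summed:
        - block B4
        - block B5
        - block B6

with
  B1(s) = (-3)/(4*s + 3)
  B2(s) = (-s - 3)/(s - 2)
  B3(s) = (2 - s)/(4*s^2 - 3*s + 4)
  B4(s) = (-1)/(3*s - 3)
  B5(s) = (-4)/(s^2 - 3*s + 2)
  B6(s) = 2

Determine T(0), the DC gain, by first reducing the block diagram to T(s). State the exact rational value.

1. feedback reduction of B1, B2; result (6 - 3*s)/(4*s^2 - 2*s + 3)
2. sum the parallel branches B4, B5, B6; result (6*s^2 - 19*s + 2)/(3*s^2 - 9*s + 6)
3. feedback reduction of B3, (B4+B5+B6); result (-3*s^2 + 9*s - 6)/(12*s^3 - 27*s^2 + 40*s - 14)
4. multiply [B1/(1+B1*B2)], [B3/(1+B3*(B4+B5+B6))] (series); result (9*s^3 - 45*s^2 + 72*s - 36)/(48*s^5 - 132*s^4 + 250*s^3 - 217*s^2 + 148*s - 42)
Evaluating the step-4 result (the overall T(s)) at s = 0 gives T(0) = -36/(-42) = 6/7.

Therefore the answer is 6/7.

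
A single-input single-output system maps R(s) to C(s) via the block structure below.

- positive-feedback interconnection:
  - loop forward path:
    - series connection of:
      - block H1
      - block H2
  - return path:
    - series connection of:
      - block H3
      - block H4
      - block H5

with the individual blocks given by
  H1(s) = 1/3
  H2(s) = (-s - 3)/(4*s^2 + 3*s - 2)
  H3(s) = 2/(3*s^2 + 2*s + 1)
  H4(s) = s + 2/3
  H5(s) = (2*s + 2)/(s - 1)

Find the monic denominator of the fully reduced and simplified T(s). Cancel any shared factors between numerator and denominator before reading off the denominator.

The answer is s^5 + 5*s^4/12 - 35*s^3/36 + 11*s^2/108 + 59*s/108 + 7/18.

Reasoning:
[1] series reduction of H1, H2 = (-s - 3)/(12*s^2 + 9*s - 6)
[2] series reduction of H3, H4, H5 = (12*s^2 + 20*s + 8)/(9*s^3 - 3*s^2 - 3*s - 3)
[3] reduce the feedback loop with forward (H1*H2) and return (H3*H4*H5) = (-9*s^4 - 24*s^3 + 12*s^2 + 12*s + 9)/(108*s^5 + 45*s^4 - 105*s^3 + 11*s^2 + 59*s + 42)
No further cancellation is possible in the step-3 result, so that is T(s). Its denominator becomes monic after dividing by the leading coefficient 108.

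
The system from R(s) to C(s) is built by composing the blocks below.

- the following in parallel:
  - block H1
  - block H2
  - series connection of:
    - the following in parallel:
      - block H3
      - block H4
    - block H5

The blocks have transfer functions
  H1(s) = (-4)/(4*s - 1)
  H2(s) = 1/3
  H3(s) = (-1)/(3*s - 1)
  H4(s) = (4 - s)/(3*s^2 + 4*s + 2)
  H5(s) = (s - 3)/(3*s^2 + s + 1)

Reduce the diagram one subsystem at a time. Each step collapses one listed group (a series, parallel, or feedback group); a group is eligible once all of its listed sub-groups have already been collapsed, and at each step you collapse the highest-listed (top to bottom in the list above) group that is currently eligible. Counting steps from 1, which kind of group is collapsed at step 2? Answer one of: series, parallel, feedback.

Reducing step by step:

[1] parallel reduction of H3, H4
[2] reduce the series chain (H3+H4), H5
[3] reduce the parallel group H1, H2, ((H3+H4)*H5)
So the answer for step 2 is series.

Answer: series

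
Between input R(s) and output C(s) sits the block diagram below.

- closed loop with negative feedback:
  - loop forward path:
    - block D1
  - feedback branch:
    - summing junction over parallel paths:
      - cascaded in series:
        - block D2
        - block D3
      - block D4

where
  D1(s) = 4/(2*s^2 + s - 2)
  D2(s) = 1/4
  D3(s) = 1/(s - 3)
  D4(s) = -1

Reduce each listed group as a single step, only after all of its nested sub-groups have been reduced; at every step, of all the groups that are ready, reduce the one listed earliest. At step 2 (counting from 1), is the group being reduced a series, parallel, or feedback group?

Answer: parallel

Working:
Step 1. multiply D2, D3 (series)
Step 2. reduce the parallel group (D2*D3), D4
Step 3. collapse the loop (D1 forward, ((D2*D3)+D4) return)
So the answer for step 2 is parallel.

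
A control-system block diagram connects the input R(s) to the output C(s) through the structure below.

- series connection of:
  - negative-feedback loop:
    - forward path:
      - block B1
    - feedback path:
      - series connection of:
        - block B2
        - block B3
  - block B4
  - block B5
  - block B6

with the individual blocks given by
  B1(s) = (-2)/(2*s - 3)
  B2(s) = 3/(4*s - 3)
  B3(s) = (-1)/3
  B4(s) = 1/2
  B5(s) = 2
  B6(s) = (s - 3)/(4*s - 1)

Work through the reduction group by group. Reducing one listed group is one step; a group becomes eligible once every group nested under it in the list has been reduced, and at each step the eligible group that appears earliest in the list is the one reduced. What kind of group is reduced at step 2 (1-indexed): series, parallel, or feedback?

The answer is feedback.

Reasoning:
1. multiply B2, B3 (series)
2. close the feedback loop around B1, (B2*B3)
3. combine [B1/(1+B1*(B2*B3))], B4, B5, B6 in series
At step 2 the group reduced is feedback.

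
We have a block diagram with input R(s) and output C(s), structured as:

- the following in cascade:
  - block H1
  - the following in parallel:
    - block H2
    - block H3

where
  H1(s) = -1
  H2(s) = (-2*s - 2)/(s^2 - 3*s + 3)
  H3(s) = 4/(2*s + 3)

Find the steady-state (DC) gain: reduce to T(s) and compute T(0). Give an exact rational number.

1. reduce the parallel group H2, H3, giving (6 - 22*s)/(2*s^3 - 3*s^2 - 3*s + 9)
2. cascade H1, (H2+H3), giving (22*s - 6)/(2*s^3 - 3*s^2 - 3*s + 9)
Evaluating the step-2 result (the overall T(s)) at s = 0 gives T(0) = -6/9 = -2/3.

Final answer: -2/3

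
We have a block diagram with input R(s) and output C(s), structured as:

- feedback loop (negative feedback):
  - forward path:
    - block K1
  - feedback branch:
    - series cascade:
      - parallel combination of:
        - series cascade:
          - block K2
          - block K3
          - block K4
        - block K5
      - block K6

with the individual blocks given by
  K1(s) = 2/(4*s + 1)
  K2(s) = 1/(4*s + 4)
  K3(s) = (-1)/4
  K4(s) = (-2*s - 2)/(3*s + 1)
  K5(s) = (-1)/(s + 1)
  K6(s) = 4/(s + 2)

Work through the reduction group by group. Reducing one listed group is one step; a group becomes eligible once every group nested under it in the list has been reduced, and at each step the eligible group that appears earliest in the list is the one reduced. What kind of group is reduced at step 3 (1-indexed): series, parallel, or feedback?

Reducing step by step:

Step 1: reduce the series chain K2, K3, K4
Step 2: reduce the parallel group (K2*K3*K4), K5
Step 3: multiply ((K2*K3*K4)+K5), K6 (series)
Step 4: apply the feedback formula to K1, (((K2*K3*K4)+K5)*K6)
At step 3 the group reduced is series.

Answer: series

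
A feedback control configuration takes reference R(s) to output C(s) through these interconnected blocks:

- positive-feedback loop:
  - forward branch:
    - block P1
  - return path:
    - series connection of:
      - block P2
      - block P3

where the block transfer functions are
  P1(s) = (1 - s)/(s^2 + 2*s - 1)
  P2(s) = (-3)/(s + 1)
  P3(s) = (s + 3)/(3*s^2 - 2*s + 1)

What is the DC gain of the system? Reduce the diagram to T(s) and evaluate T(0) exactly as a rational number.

[1] series reduction of P2, P3 gives (-3*s - 9)/(3*s^3 + s^2 - s + 1)
[2] close the feedback loop around P1, (P2*P3) gives (-3*s^4 + 2*s^3 + 2*s^2 - 2*s + 1)/(3*s^5 + 7*s^4 - 2*s^3 - 5*s^2 - 3*s + 8)
The step-2 result is T(s). Setting s = 0: T(0) = 1/8.

Final answer: 1/8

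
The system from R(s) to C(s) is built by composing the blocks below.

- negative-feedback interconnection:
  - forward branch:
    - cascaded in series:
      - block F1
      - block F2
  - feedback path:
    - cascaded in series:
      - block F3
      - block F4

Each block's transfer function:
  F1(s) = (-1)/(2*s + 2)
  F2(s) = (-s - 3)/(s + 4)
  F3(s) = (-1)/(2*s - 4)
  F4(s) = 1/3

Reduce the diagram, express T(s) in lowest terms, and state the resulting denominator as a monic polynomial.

Reducing step by step:

(1) combine F1, F2 in series: (s + 3)/(2*s^2 + 10*s + 8)
(2) cascade F3, F4: (-1)/(6*s - 12)
(3) apply the feedback formula to (F1*F2), (F3*F4): (6*s^2 + 6*s - 36)/(12*s^3 + 36*s^2 - 73*s - 99)
That last expression is T(s), already simplified. Scaling its denominator by 1/12 (the reciprocal of the leading coefficient) yields the monic denominator.

Answer: s^3 + 3*s^2 - 73*s/12 - 33/4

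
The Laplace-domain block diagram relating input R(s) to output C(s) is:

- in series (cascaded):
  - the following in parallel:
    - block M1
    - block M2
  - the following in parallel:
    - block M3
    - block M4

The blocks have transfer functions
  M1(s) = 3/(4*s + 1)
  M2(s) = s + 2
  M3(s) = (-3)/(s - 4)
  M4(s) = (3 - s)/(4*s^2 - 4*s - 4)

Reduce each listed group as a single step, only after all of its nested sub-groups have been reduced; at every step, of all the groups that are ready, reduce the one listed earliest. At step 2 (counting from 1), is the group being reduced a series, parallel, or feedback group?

(1) add M1, M2 (parallel)
(2) reduce the parallel group M3, M4
(3) combine (M1+M2), (M3+M4) in series
So the answer for step 2 is parallel.

Therefore the answer is parallel.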